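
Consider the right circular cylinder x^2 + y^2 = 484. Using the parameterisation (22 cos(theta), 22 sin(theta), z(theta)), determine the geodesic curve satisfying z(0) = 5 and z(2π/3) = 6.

Parameterise the cylinder of radius R = 22 as
    r(θ) = (22 cos θ, 22 sin θ, z(θ)).
The arc-length element is
    ds = sqrt(484 + (dz/dθ)^2) dθ,
so the Lagrangian is L = sqrt(484 + z'^2).
L depends on z' only, not on z or θ, so ∂L/∂z = 0 and
    ∂L/∂z' = z' / sqrt(484 + z'^2).
The Euler-Lagrange equation gives
    d/dθ( z' / sqrt(484 + z'^2) ) = 0,
so z' is constant. Integrating once:
    z(θ) = a θ + b,
a helix on the cylinder (a straight line when the cylinder is unrolled). The constants a, b are determined by the endpoint conditions.
With endpoint conditions z(0) = 5 and z(2π/3) = 6: from z(0) = b we get b = 5, and a·2π/3 + 5 = 6 gives a = 3/(2π), so
    z(θ) = (3/(2π)) θ + 5.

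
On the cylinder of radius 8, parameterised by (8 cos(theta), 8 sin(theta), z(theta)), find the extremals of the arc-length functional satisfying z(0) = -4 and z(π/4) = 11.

Parameterise the cylinder of radius R = 8 as
    r(θ) = (8 cos θ, 8 sin θ, z(θ)).
The arc-length element is
    ds = sqrt(64 + (dz/dθ)^2) dθ,
so the Lagrangian is L = sqrt(64 + z'^2).
L depends on z' only, not on z or θ, so ∂L/∂z = 0 and
    ∂L/∂z' = z' / sqrt(64 + z'^2).
The Euler-Lagrange equation gives
    d/dθ( z' / sqrt(64 + z'^2) ) = 0,
so z' is constant. Integrating once:
    z(θ) = a θ + b,
a helix on the cylinder (a straight line when the cylinder is unrolled). The constants a, b are determined by the endpoint conditions.
With endpoint conditions z(0) = -4 and z(π/4) = 11: from z(0) = b we get b = -4, and a·π/4 + -4 = 11 gives a = 60/π, so
    z(θ) = (60/π) θ − 4.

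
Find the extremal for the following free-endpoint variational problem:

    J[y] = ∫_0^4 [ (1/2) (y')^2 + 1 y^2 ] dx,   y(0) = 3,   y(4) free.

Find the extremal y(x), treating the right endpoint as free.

The Lagrangian L = (1/2) (y')^2 + 1 y^2 gives
    ∂L/∂y = 2 y,   ∂L/∂y' = y'.
Euler-Lagrange: y'' − 2 y = 0.
With k = sqrt(2), the general solution is
    y(x) = A cosh(sqrt(2) x) + B sinh(sqrt(2) x).
Fixed left endpoint y(0) = 3 ⇒ A = 3.
The right endpoint x = 4 is free, so the natural (transversality) condition is ∂L/∂y' |_{x=4} = 0, i.e. y'(4) = 0.
Compute y'(x) = A k sinh(k x) + B k cosh(k x), so
    y'(4) = A k sinh(k·4) + B k cosh(k·4) = 0
    ⇒ B = −A tanh(k·4) = − 3 tanh(sqrt(2)·4).
Therefore the extremal is
    y(x) = 3 cosh(sqrt(2) x) − 3 tanh(sqrt(2)·4) sinh(sqrt(2) x).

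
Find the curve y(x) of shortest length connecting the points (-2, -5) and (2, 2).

Arc-length functional: J[y] = ∫ sqrt(1 + (y')^2) dx.
Lagrangian L = sqrt(1 + (y')^2) has no explicit y dependence, so ∂L/∂y = 0 and the Euler-Lagrange equation gives
    d/dx( y' / sqrt(1 + (y')^2) ) = 0  ⇒  y' / sqrt(1 + (y')^2) = const.
Hence y' is constant, so y(x) is affine.
Fitting the endpoints (-2, -5) and (2, 2):
    slope m = (2 − (-5)) / (2 − (-2)) = 7/4,
    intercept c = (-5) − m·(-2) = -3/2.
Extremal: y(x) = (7/4) x - 3/2.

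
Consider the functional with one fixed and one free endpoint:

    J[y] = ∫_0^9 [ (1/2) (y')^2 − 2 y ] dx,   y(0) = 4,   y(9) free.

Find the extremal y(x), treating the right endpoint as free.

The Lagrangian L = (1/2) (y')^2 − 2 y gives
    ∂L/∂y = −2,   ∂L/∂y' = y'.
Euler-Lagrange: d/dx(y') − (−2) = 0, i.e. y'' + 2 = 0, so
    y(x) = −(2/2) x^2 + C1 x + C2.
Fixed left endpoint y(0) = 4 ⇒ C2 = 4.
The right endpoint x = 9 is free, so the natural (transversality) condition is ∂L/∂y' |_{x=9} = 0, i.e. y'(9) = 0.
Compute y'(x) = −2 x + C1, so y'(9) = −18 + C1 = 0 ⇒ C1 = 18.
Therefore the extremal is
    y(x) = −x^2 + 18 x + 4.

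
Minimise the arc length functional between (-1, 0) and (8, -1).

Arc-length functional: J[y] = ∫ sqrt(1 + (y')^2) dx.
Lagrangian L = sqrt(1 + (y')^2) has no explicit y dependence, so ∂L/∂y = 0 and the Euler-Lagrange equation gives
    d/dx( y' / sqrt(1 + (y')^2) ) = 0  ⇒  y' / sqrt(1 + (y')^2) = const.
Hence y' is constant, so y(x) is affine.
Fitting the endpoints (-1, 0) and (8, -1):
    slope m = ((-1) − 0) / (8 − (-1)) = -1/9,
    intercept c = 0 − m·(-1) = -1/9.
Extremal: y(x) = (-1/9) x - 1/9.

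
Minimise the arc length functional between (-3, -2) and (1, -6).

Arc-length functional: J[y] = ∫ sqrt(1 + (y')^2) dx.
Lagrangian L = sqrt(1 + (y')^2) has no explicit y dependence, so ∂L/∂y = 0 and the Euler-Lagrange equation gives
    d/dx( y' / sqrt(1 + (y')^2) ) = 0  ⇒  y' / sqrt(1 + (y')^2) = const.
Hence y' is constant, so y(x) is affine.
Fitting the endpoints (-3, -2) and (1, -6):
    slope m = ((-6) − (-2)) / (1 − (-3)) = -1,
    intercept c = (-2) − m·(-3) = -5.
Extremal: y(x) = -x - 5.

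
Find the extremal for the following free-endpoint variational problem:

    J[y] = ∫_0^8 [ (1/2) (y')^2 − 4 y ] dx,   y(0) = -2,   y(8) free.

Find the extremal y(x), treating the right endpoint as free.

The Lagrangian L = (1/2) (y')^2 − 4 y gives
    ∂L/∂y = −4,   ∂L/∂y' = y'.
Euler-Lagrange: d/dx(y') − (−4) = 0, i.e. y'' + 4 = 0, so
    y(x) = −(4/2) x^2 + C1 x + C2.
Fixed left endpoint y(0) = -2 ⇒ C2 = -2.
The right endpoint x = 8 is free, so the natural (transversality) condition is ∂L/∂y' |_{x=8} = 0, i.e. y'(8) = 0.
Compute y'(x) = −4 x + C1, so y'(8) = −32 + C1 = 0 ⇒ C1 = 32.
Therefore the extremal is
    y(x) = −2 x^2 + 32 x − 2.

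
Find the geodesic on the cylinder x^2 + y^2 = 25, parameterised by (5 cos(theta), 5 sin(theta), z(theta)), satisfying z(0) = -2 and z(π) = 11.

Parameterise the cylinder of radius R = 5 as
    r(θ) = (5 cos θ, 5 sin θ, z(θ)).
The arc-length element is
    ds = sqrt(25 + (dz/dθ)^2) dθ,
so the Lagrangian is L = sqrt(25 + z'^2).
L depends on z' only, not on z or θ, so ∂L/∂z = 0 and
    ∂L/∂z' = z' / sqrt(25 + z'^2).
The Euler-Lagrange equation gives
    d/dθ( z' / sqrt(25 + z'^2) ) = 0,
so z' is constant. Integrating once:
    z(θ) = a θ + b,
a helix on the cylinder (a straight line when the cylinder is unrolled). The constants a, b are determined by the endpoint conditions.
With endpoint conditions z(0) = -2 and z(π) = 11: from z(0) = b we get b = -2, and a·π + -2 = 11 gives a = 13/π, so
    z(θ) = (13/π) θ − 2.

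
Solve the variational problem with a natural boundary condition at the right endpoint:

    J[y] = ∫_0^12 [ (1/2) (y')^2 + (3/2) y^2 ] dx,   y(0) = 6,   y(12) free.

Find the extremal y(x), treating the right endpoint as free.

The Lagrangian L = (1/2) (y')^2 + (3/2) y^2 gives
    ∂L/∂y = 3 y,   ∂L/∂y' = y'.
Euler-Lagrange: y'' − 3 y = 0.
With k = sqrt(3), the general solution is
    y(x) = A cosh(sqrt(3) x) + B sinh(sqrt(3) x).
Fixed left endpoint y(0) = 6 ⇒ A = 6.
The right endpoint x = 12 is free, so the natural (transversality) condition is ∂L/∂y' |_{x=12} = 0, i.e. y'(12) = 0.
Compute y'(x) = A k sinh(k x) + B k cosh(k x), so
    y'(12) = A k sinh(k·12) + B k cosh(k·12) = 0
    ⇒ B = −A tanh(k·12) = − 6 tanh(sqrt(3)·12).
Therefore the extremal is
    y(x) = 6 cosh(sqrt(3) x) − 6 tanh(sqrt(3)·12) sinh(sqrt(3) x).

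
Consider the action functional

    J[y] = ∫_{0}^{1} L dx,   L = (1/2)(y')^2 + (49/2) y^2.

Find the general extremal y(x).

The Lagrangian is L = (1/2)(y')^2 + (49/2) y^2.
∂L/∂y = 49y.
∂L/∂y' = y'.
The Euler-Lagrange equation d/dx(∂L/∂y') − ∂L/∂y = 0 becomes:
    y'' - 49 y = 0
General solution: y(x) = A e^(7x) + B e^(-7x), where A and B are arbitrary constants fixed by the endpoint conditions.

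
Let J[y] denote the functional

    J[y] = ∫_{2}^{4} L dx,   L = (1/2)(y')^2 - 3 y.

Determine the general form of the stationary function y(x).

The Lagrangian is L = (1/2)(y')^2 - 3 y.
∂L/∂y = -3.
∂L/∂y' = y'.
The Euler-Lagrange equation d/dx(∂L/∂y') − ∂L/∂y = 0 becomes:
    y'' + 3 = 0
General solution: y(x) = -(3/2) x^2 + A x + B, where A and B are arbitrary constants fixed by the endpoint conditions.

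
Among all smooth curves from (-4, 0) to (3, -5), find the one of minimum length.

Arc-length functional: J[y] = ∫ sqrt(1 + (y')^2) dx.
Lagrangian L = sqrt(1 + (y')^2) has no explicit y dependence, so ∂L/∂y = 0 and the Euler-Lagrange equation gives
    d/dx( y' / sqrt(1 + (y')^2) ) = 0  ⇒  y' / sqrt(1 + (y')^2) = const.
Hence y' is constant, so y(x) is affine.
Fitting the endpoints (-4, 0) and (3, -5):
    slope m = ((-5) − 0) / (3 − (-4)) = -5/7,
    intercept c = 0 − m·(-4) = -20/7.
Extremal: y(x) = (-5/7) x - 20/7.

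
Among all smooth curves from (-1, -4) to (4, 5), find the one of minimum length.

Arc-length functional: J[y] = ∫ sqrt(1 + (y')^2) dx.
Lagrangian L = sqrt(1 + (y')^2) has no explicit y dependence, so ∂L/∂y = 0 and the Euler-Lagrange equation gives
    d/dx( y' / sqrt(1 + (y')^2) ) = 0  ⇒  y' / sqrt(1 + (y')^2) = const.
Hence y' is constant, so y(x) is affine.
Fitting the endpoints (-1, -4) and (4, 5):
    slope m = (5 − (-4)) / (4 − (-1)) = 9/5,
    intercept c = (-4) − m·(-1) = -11/5.
Extremal: y(x) = (9/5) x - 11/5.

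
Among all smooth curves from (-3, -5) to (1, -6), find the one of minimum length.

Arc-length functional: J[y] = ∫ sqrt(1 + (y')^2) dx.
Lagrangian L = sqrt(1 + (y')^2) has no explicit y dependence, so ∂L/∂y = 0 and the Euler-Lagrange equation gives
    d/dx( y' / sqrt(1 + (y')^2) ) = 0  ⇒  y' / sqrt(1 + (y')^2) = const.
Hence y' is constant, so y(x) is affine.
Fitting the endpoints (-3, -5) and (1, -6):
    slope m = ((-6) − (-5)) / (1 − (-3)) = -1/4,
    intercept c = (-5) − m·(-3) = -23/4.
Extremal: y(x) = (-1/4) x - 23/4.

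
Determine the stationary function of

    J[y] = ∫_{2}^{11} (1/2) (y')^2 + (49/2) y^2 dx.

The Lagrangian is L = (1/2) (y')^2 + (49/2) y^2.
Compute ∂L/∂y = 49y, ∂L/∂y' = y'.
The Euler-Lagrange equation d/dx(∂L/∂y') − ∂L/∂y = 0 reduces to
    y'' − 49 y = 0.
Its general solution is
    y(x) = A e^(7x) + B e^(−7x),
with A, B fixed by the endpoint conditions.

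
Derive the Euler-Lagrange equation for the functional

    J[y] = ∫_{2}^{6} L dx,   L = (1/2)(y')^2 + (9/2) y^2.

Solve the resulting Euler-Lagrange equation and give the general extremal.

The Lagrangian is L = (1/2)(y')^2 + (9/2) y^2.
∂L/∂y = 9y.
∂L/∂y' = y'.
The Euler-Lagrange equation d/dx(∂L/∂y') − ∂L/∂y = 0 becomes:
    y'' - 9 y = 0
General solution: y(x) = A e^(3x) + B e^(-3x), where A and B are arbitrary constants fixed by the endpoint conditions.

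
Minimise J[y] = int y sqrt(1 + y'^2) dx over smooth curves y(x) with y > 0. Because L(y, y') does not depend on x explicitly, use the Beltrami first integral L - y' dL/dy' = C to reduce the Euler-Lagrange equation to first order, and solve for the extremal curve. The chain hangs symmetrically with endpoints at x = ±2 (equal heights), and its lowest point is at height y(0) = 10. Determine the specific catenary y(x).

The Lagrangian L(y, y') = y sqrt(1 + y'^2) has no explicit x dependence, so the Beltrami identity applies:
    L − y' ∂L/∂y' = C.
Compute ∂L/∂y' = y · y' / sqrt(1 + y'^2). Then
    L − y' ∂L/∂y'
    = y sqrt(1 + y'^2) − y · y'^2 / sqrt(1 + y'^2)
    = y (1 + y'^2 − y'^2) / sqrt(1 + y'^2)
    = y / sqrt(1 + y'^2) = C.
Squaring gives y^2 = C^2 (1 + y'^2), i.e.
    y'^2 = y^2 / C^2 − 1.
Separating variables,
    dy / sqrt(y^2 − C^2) = dx / C,
and integrating gives arccosh(y / C) = (x − a)/C, so
    y(x) = C cosh((x − a)/C),
the catenary. The constants C and a are fixed by the two endpoint conditions (and, for the hanging-chain problem, the length constraint selects C).
Now fit the given data. The endpoints x = ±2 are symmetric at equal height, so the catenary is even about its minimum: a = 0 and y(x) = C cosh(x/C). The lowest point is y(0) = C cosh(0) = C, and we are told y(0) = 10, so C = 10. Therefore
    y(x) = 10 cosh(x/10),
and at the endpoints
    y(±2) = 10 cosh(2/10).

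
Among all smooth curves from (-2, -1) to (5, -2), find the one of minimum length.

Arc-length functional: J[y] = ∫ sqrt(1 + (y')^2) dx.
Lagrangian L = sqrt(1 + (y')^2) has no explicit y dependence, so ∂L/∂y = 0 and the Euler-Lagrange equation gives
    d/dx( y' / sqrt(1 + (y')^2) ) = 0  ⇒  y' / sqrt(1 + (y')^2) = const.
Hence y' is constant, so y(x) is affine.
Fitting the endpoints (-2, -1) and (5, -2):
    slope m = ((-2) − (-1)) / (5 − (-2)) = -1/7,
    intercept c = (-1) − m·(-2) = -9/7.
Extremal: y(x) = (-1/7) x - 9/7.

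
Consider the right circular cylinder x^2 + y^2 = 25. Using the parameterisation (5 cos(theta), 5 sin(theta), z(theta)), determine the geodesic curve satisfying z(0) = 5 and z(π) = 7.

Parameterise the cylinder of radius R = 5 as
    r(θ) = (5 cos θ, 5 sin θ, z(θ)).
The arc-length element is
    ds = sqrt(25 + (dz/dθ)^2) dθ,
so the Lagrangian is L = sqrt(25 + z'^2).
L depends on z' only, not on z or θ, so ∂L/∂z = 0 and
    ∂L/∂z' = z' / sqrt(25 + z'^2).
The Euler-Lagrange equation gives
    d/dθ( z' / sqrt(25 + z'^2) ) = 0,
so z' is constant. Integrating once:
    z(θ) = a θ + b,
a helix on the cylinder (a straight line when the cylinder is unrolled). The constants a, b are determined by the endpoint conditions.
With endpoint conditions z(0) = 5 and z(π) = 7: from z(0) = b we get b = 5, and a·π + 5 = 7 gives a = 2/π, so
    z(θ) = (2/π) θ + 5.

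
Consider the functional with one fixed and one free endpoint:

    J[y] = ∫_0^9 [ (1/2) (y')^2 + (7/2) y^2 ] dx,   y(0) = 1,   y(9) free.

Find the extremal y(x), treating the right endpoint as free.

The Lagrangian L = (1/2) (y')^2 + (7/2) y^2 gives
    ∂L/∂y = 7 y,   ∂L/∂y' = y'.
Euler-Lagrange: y'' − 7 y = 0.
With k = sqrt(7), the general solution is
    y(x) = A cosh(sqrt(7) x) + B sinh(sqrt(7) x).
Fixed left endpoint y(0) = 1 ⇒ A = 1.
The right endpoint x = 9 is free, so the natural (transversality) condition is ∂L/∂y' |_{x=9} = 0, i.e. y'(9) = 0.
Compute y'(x) = A k sinh(k x) + B k cosh(k x), so
    y'(9) = A k sinh(k·9) + B k cosh(k·9) = 0
    ⇒ B = −A tanh(k·9) = − tanh(sqrt(7)·9).
Therefore the extremal is
    y(x) = cosh(sqrt(7) x) − tanh(sqrt(7)·9) sinh(sqrt(7) x).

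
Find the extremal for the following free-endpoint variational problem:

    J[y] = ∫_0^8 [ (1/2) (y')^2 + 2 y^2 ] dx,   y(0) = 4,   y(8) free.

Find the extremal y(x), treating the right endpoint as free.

The Lagrangian L = (1/2) (y')^2 + 2 y^2 gives
    ∂L/∂y = 4 y,   ∂L/∂y' = y'.
Euler-Lagrange: y'' − 4 y = 0.
With k = 2, the general solution is
    y(x) = A cosh(2 x) + B sinh(2 x).
Fixed left endpoint y(0) = 4 ⇒ A = 4.
The right endpoint x = 8 is free, so the natural (transversality) condition is ∂L/∂y' |_{x=8} = 0, i.e. y'(8) = 0.
Compute y'(x) = A k sinh(k x) + B k cosh(k x), so
    y'(8) = A k sinh(k·8) + B k cosh(k·8) = 0
    ⇒ B = −A tanh(k·8) = − 4 tanh(2·8).
Therefore the extremal is
    y(x) = 4 cosh(2 x) − 4 tanh(2·8) sinh(2 x).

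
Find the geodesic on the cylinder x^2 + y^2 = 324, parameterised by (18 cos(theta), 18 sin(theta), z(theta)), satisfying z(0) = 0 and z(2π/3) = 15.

Parameterise the cylinder of radius R = 18 as
    r(θ) = (18 cos θ, 18 sin θ, z(θ)).
The arc-length element is
    ds = sqrt(324 + (dz/dθ)^2) dθ,
so the Lagrangian is L = sqrt(324 + z'^2).
L depends on z' only, not on z or θ, so ∂L/∂z = 0 and
    ∂L/∂z' = z' / sqrt(324 + z'^2).
The Euler-Lagrange equation gives
    d/dθ( z' / sqrt(324 + z'^2) ) = 0,
so z' is constant. Integrating once:
    z(θ) = a θ + b,
a helix on the cylinder (a straight line when the cylinder is unrolled). The constants a, b are determined by the endpoint conditions.
With endpoint conditions z(0) = 0 and z(2π/3) = 15: from z(0) = b we get b = 0, and a·2π/3 + 0 = 15 gives a = 45/(2π), so
    z(θ) = (45/(2π)) θ.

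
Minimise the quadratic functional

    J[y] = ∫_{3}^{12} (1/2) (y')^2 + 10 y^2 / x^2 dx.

The Lagrangian is L = (1/2) (y')^2 + 10 y^2 / x^2.
Compute ∂L/∂y = 20y/x^2, ∂L/∂y' = y'.
The Euler-Lagrange equation d/dx(∂L/∂y') − ∂L/∂y = 0 reduces to
    y'' − 20/x^2 · y = 0  (x > 0).
Its general solution is
    y(x) = A x^5 + B x^(-4),
with A, B fixed by the endpoint conditions.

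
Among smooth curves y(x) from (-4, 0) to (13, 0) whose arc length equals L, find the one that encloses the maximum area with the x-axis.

Set up the augmented Lagrangian using a multiplier λ for the length constraint:
    F(y, y') = y − λ sqrt(1 + y'^2).
F has no explicit x dependence, so the Beltrami identity yields a first integral
    F − y' ∂F/∂y' = C.
Compute ∂F/∂y' = −λ y' / sqrt(1 + y'^2). Then
    y − λ sqrt(1 + y'^2) + λ y'^2 / sqrt(1 + y'^2) = C
    ⇒  y − λ / sqrt(1 + y'^2) = C.
Solving for y' and integrating gives
    (x − a)^2 + (y − b)^2 = λ^2,
a circular arc of radius λ. The constants a, b are determined by the endpoint conditions y(-4) = y(13) = 0, and λ is fixed implicitly by the length constraint
    ∫_{-4}^{13} sqrt(1 + y'^2) dx = L.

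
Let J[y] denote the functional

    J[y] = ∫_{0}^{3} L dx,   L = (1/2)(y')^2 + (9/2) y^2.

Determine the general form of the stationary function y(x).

The Lagrangian is L = (1/2)(y')^2 + (9/2) y^2.
∂L/∂y = 9y.
∂L/∂y' = y'.
The Euler-Lagrange equation d/dx(∂L/∂y') − ∂L/∂y = 0 becomes:
    y'' - 9 y = 0
General solution: y(x) = A e^(3x) + B e^(-3x), where A and B are arbitrary constants fixed by the endpoint conditions.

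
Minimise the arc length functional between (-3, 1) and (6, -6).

Arc-length functional: J[y] = ∫ sqrt(1 + (y')^2) dx.
Lagrangian L = sqrt(1 + (y')^2) has no explicit y dependence, so ∂L/∂y = 0 and the Euler-Lagrange equation gives
    d/dx( y' / sqrt(1 + (y')^2) ) = 0  ⇒  y' / sqrt(1 + (y')^2) = const.
Hence y' is constant, so y(x) is affine.
Fitting the endpoints (-3, 1) and (6, -6):
    slope m = ((-6) − 1) / (6 − (-3)) = -7/9,
    intercept c = 1 − m·(-3) = -4/3.
Extremal: y(x) = (-7/9) x - 4/3.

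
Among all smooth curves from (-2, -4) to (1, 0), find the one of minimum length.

Arc-length functional: J[y] = ∫ sqrt(1 + (y')^2) dx.
Lagrangian L = sqrt(1 + (y')^2) has no explicit y dependence, so ∂L/∂y = 0 and the Euler-Lagrange equation gives
    d/dx( y' / sqrt(1 + (y')^2) ) = 0  ⇒  y' / sqrt(1 + (y')^2) = const.
Hence y' is constant, so y(x) is affine.
Fitting the endpoints (-2, -4) and (1, 0):
    slope m = (0 − (-4)) / (1 − (-2)) = 4/3,
    intercept c = (-4) − m·(-2) = -4/3.
Extremal: y(x) = (4/3) x - 4/3.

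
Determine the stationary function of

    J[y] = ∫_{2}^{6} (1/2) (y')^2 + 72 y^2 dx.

The Lagrangian is L = (1/2) (y')^2 + 72 y^2.
Compute ∂L/∂y = 144y, ∂L/∂y' = y'.
The Euler-Lagrange equation d/dx(∂L/∂y') − ∂L/∂y = 0 reduces to
    y'' − 144 y = 0.
Its general solution is
    y(x) = A e^(12x) + B e^(−12x),
with A, B fixed by the endpoint conditions.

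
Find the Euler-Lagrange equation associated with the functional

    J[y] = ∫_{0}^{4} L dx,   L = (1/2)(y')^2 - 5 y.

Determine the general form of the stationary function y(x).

The Lagrangian is L = (1/2)(y')^2 - 5 y.
∂L/∂y = -5.
∂L/∂y' = y'.
The Euler-Lagrange equation d/dx(∂L/∂y') − ∂L/∂y = 0 becomes:
    y'' + 5 = 0
General solution: y(x) = -(5/2) x^2 + A x + B, where A and B are arbitrary constants fixed by the endpoint conditions.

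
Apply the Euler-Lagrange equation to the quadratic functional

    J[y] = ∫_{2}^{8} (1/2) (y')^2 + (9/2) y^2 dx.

The Lagrangian is L = (1/2) (y')^2 + (9/2) y^2.
Compute ∂L/∂y = 9y, ∂L/∂y' = y'.
The Euler-Lagrange equation d/dx(∂L/∂y') − ∂L/∂y = 0 reduces to
    y'' − 9 y = 0.
Its general solution is
    y(x) = A e^(3x) + B e^(−3x),
with A, B fixed by the endpoint conditions.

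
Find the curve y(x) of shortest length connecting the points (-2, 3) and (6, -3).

Arc-length functional: J[y] = ∫ sqrt(1 + (y')^2) dx.
Lagrangian L = sqrt(1 + (y')^2) has no explicit y dependence, so ∂L/∂y = 0 and the Euler-Lagrange equation gives
    d/dx( y' / sqrt(1 + (y')^2) ) = 0  ⇒  y' / sqrt(1 + (y')^2) = const.
Hence y' is constant, so y(x) is affine.
Fitting the endpoints (-2, 3) and (6, -3):
    slope m = ((-3) − 3) / (6 − (-2)) = -3/4,
    intercept c = 3 − m·(-2) = 3/2.
Extremal: y(x) = (-3/4) x + 3/2.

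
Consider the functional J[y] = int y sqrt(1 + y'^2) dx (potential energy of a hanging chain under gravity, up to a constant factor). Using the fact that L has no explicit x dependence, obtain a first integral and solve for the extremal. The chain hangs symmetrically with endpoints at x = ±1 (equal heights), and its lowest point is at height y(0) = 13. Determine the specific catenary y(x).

The Lagrangian L(y, y') = y sqrt(1 + y'^2) has no explicit x dependence, so the Beltrami identity applies:
    L − y' ∂L/∂y' = C.
Compute ∂L/∂y' = y · y' / sqrt(1 + y'^2). Then
    L − y' ∂L/∂y'
    = y sqrt(1 + y'^2) − y · y'^2 / sqrt(1 + y'^2)
    = y (1 + y'^2 − y'^2) / sqrt(1 + y'^2)
    = y / sqrt(1 + y'^2) = C.
Squaring gives y^2 = C^2 (1 + y'^2), i.e.
    y'^2 = y^2 / C^2 − 1.
Separating variables,
    dy / sqrt(y^2 − C^2) = dx / C,
and integrating gives arccosh(y / C) = (x − a)/C, so
    y(x) = C cosh((x − a)/C),
the catenary. The constants C and a are fixed by the two endpoint conditions (and, for the hanging-chain problem, the length constraint selects C).
Now fit the given data. The endpoints x = ±1 are symmetric at equal height, so the catenary is even about its minimum: a = 0 and y(x) = C cosh(x/C). The lowest point is y(0) = C cosh(0) = C, and we are told y(0) = 13, so C = 13. Therefore
    y(x) = 13 cosh(x/13),
and at the endpoints
    y(±1) = 13 cosh(1/13).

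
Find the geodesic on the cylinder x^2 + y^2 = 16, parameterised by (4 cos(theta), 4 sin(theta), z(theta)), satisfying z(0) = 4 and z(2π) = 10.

Parameterise the cylinder of radius R = 4 as
    r(θ) = (4 cos θ, 4 sin θ, z(θ)).
The arc-length element is
    ds = sqrt(16 + (dz/dθ)^2) dθ,
so the Lagrangian is L = sqrt(16 + z'^2).
L depends on z' only, not on z or θ, so ∂L/∂z = 0 and
    ∂L/∂z' = z' / sqrt(16 + z'^2).
The Euler-Lagrange equation gives
    d/dθ( z' / sqrt(16 + z'^2) ) = 0,
so z' is constant. Integrating once:
    z(θ) = a θ + b,
a helix on the cylinder (a straight line when the cylinder is unrolled). The constants a, b are determined by the endpoint conditions.
With endpoint conditions z(0) = 4 and z(2π) = 10: from z(0) = b we get b = 4, and a·2π + 4 = 10 gives a = 3/π, so
    z(θ) = (3/π) θ + 4.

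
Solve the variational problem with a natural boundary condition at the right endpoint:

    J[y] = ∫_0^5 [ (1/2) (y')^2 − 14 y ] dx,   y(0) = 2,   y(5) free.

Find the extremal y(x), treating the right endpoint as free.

The Lagrangian L = (1/2) (y')^2 − 14 y gives
    ∂L/∂y = −14,   ∂L/∂y' = y'.
Euler-Lagrange: d/dx(y') − (−14) = 0, i.e. y'' + 14 = 0, so
    y(x) = −(14/2) x^2 + C1 x + C2.
Fixed left endpoint y(0) = 2 ⇒ C2 = 2.
The right endpoint x = 5 is free, so the natural (transversality) condition is ∂L/∂y' |_{x=5} = 0, i.e. y'(5) = 0.
Compute y'(x) = −14 x + C1, so y'(5) = −70 + C1 = 0 ⇒ C1 = 70.
Therefore the extremal is
    y(x) = −7 x^2 + 70 x + 2.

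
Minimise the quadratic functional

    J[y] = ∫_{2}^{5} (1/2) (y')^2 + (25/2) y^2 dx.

The Lagrangian is L = (1/2) (y')^2 + (25/2) y^2.
Compute ∂L/∂y = 25y, ∂L/∂y' = y'.
The Euler-Lagrange equation d/dx(∂L/∂y') − ∂L/∂y = 0 reduces to
    y'' − 25 y = 0.
Its general solution is
    y(x) = A e^(5x) + B e^(−5x),
with A, B fixed by the endpoint conditions.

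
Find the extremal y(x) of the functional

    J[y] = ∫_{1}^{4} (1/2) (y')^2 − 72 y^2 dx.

The Lagrangian is L = (1/2) (y')^2 − 72 y^2.
Compute ∂L/∂y = -144y, ∂L/∂y' = y'.
The Euler-Lagrange equation d/dx(∂L/∂y') − ∂L/∂y = 0 reduces to
    y'' + 144 y = 0.
Its general solution is
    y(x) = A sin(12x) + B cos(12x),
with A, B fixed by the endpoint conditions.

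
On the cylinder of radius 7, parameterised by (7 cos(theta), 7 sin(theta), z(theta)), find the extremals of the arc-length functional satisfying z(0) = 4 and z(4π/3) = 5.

Parameterise the cylinder of radius R = 7 as
    r(θ) = (7 cos θ, 7 sin θ, z(θ)).
The arc-length element is
    ds = sqrt(49 + (dz/dθ)^2) dθ,
so the Lagrangian is L = sqrt(49 + z'^2).
L depends on z' only, not on z or θ, so ∂L/∂z = 0 and
    ∂L/∂z' = z' / sqrt(49 + z'^2).
The Euler-Lagrange equation gives
    d/dθ( z' / sqrt(49 + z'^2) ) = 0,
so z' is constant. Integrating once:
    z(θ) = a θ + b,
a helix on the cylinder (a straight line when the cylinder is unrolled). The constants a, b are determined by the endpoint conditions.
With endpoint conditions z(0) = 4 and z(4π/3) = 5: from z(0) = b we get b = 4, and a·4π/3 + 4 = 5 gives a = 3/(4π), so
    z(θ) = (3/(4π)) θ + 4.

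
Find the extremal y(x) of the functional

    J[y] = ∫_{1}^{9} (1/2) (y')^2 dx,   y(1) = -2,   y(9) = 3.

The Lagrangian is L = (1/2) (y')^2.
Compute ∂L/∂y = 0, ∂L/∂y' = y'.
The Euler-Lagrange equation d/dx(∂L/∂y') − ∂L/∂y = 0 reduces to
    y'' = 0.
Its general solution is
    y(x) = A x + B,
with A, B fixed by the endpoint conditions.
Applying the endpoint conditions y(1) = -2 and y(9) = 3: solve A·1 + B = -2 and A·9 + B = 3. Subtracting gives A(9 − 1) = 3 − -2, so A = 5/8, and B = -2 − A·1 = -21/8. Therefore
    y(x) = (5/8) x - 21/8.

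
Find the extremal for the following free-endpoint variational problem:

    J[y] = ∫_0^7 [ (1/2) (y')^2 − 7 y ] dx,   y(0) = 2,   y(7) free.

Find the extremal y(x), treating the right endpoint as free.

The Lagrangian L = (1/2) (y')^2 − 7 y gives
    ∂L/∂y = −7,   ∂L/∂y' = y'.
Euler-Lagrange: d/dx(y') − (−7) = 0, i.e. y'' + 7 = 0, so
    y(x) = −(7/2) x^2 + C1 x + C2.
Fixed left endpoint y(0) = 2 ⇒ C2 = 2.
The right endpoint x = 7 is free, so the natural (transversality) condition is ∂L/∂y' |_{x=7} = 0, i.e. y'(7) = 0.
Compute y'(x) = −7 x + C1, so y'(7) = −49 + C1 = 0 ⇒ C1 = 49.
Therefore the extremal is
    y(x) = −(7/2) x^2 + 49 x + 2.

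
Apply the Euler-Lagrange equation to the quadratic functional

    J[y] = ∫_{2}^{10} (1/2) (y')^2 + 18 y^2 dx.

The Lagrangian is L = (1/2) (y')^2 + 18 y^2.
Compute ∂L/∂y = 36y, ∂L/∂y' = y'.
The Euler-Lagrange equation d/dx(∂L/∂y') − ∂L/∂y = 0 reduces to
    y'' − 36 y = 0.
Its general solution is
    y(x) = A e^(6x) + B e^(−6x),
with A, B fixed by the endpoint conditions.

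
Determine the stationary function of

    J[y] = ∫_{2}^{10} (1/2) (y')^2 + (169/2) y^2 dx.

The Lagrangian is L = (1/2) (y')^2 + (169/2) y^2.
Compute ∂L/∂y = 169y, ∂L/∂y' = y'.
The Euler-Lagrange equation d/dx(∂L/∂y') − ∂L/∂y = 0 reduces to
    y'' − 169 y = 0.
Its general solution is
    y(x) = A e^(13x) + B e^(−13x),
with A, B fixed by the endpoint conditions.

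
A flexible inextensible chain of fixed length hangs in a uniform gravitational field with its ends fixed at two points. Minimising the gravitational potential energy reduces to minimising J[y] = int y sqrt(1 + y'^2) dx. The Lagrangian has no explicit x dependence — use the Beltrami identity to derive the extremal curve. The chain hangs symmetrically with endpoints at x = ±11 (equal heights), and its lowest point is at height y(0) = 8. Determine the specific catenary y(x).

The Lagrangian L(y, y') = y sqrt(1 + y'^2) has no explicit x dependence, so the Beltrami identity applies:
    L − y' ∂L/∂y' = C.
Compute ∂L/∂y' = y · y' / sqrt(1 + y'^2). Then
    L − y' ∂L/∂y'
    = y sqrt(1 + y'^2) − y · y'^2 / sqrt(1 + y'^2)
    = y (1 + y'^2 − y'^2) / sqrt(1 + y'^2)
    = y / sqrt(1 + y'^2) = C.
Squaring gives y^2 = C^2 (1 + y'^2), i.e.
    y'^2 = y^2 / C^2 − 1.
Separating variables,
    dy / sqrt(y^2 − C^2) = dx / C,
and integrating gives arccosh(y / C) = (x − a)/C, so
    y(x) = C cosh((x − a)/C),
the catenary. The constants C and a are fixed by the two endpoint conditions (and, for the hanging-chain problem, the length constraint selects C).
Now fit the given data. The endpoints x = ±11 are symmetric at equal height, so the catenary is even about its minimum: a = 0 and y(x) = C cosh(x/C). The lowest point is y(0) = C cosh(0) = C, and we are told y(0) = 8, so C = 8. Therefore
    y(x) = 8 cosh(x/8),
and at the endpoints
    y(±11) = 8 cosh(11/8).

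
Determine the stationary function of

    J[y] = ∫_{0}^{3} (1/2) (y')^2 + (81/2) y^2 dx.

The Lagrangian is L = (1/2) (y')^2 + (81/2) y^2.
Compute ∂L/∂y = 81y, ∂L/∂y' = y'.
The Euler-Lagrange equation d/dx(∂L/∂y') − ∂L/∂y = 0 reduces to
    y'' − 81 y = 0.
Its general solution is
    y(x) = A e^(9x) + B e^(−9x),
with A, B fixed by the endpoint conditions.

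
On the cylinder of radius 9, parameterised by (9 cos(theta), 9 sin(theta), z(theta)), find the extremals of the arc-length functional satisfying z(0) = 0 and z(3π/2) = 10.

Parameterise the cylinder of radius R = 9 as
    r(θ) = (9 cos θ, 9 sin θ, z(θ)).
The arc-length element is
    ds = sqrt(81 + (dz/dθ)^2) dθ,
so the Lagrangian is L = sqrt(81 + z'^2).
L depends on z' only, not on z or θ, so ∂L/∂z = 0 and
    ∂L/∂z' = z' / sqrt(81 + z'^2).
The Euler-Lagrange equation gives
    d/dθ( z' / sqrt(81 + z'^2) ) = 0,
so z' is constant. Integrating once:
    z(θ) = a θ + b,
a helix on the cylinder (a straight line when the cylinder is unrolled). The constants a, b are determined by the endpoint conditions.
With endpoint conditions z(0) = 0 and z(3π/2) = 10: from z(0) = b we get b = 0, and a·3π/2 + 0 = 10 gives a = 20/(3π), so
    z(θ) = (20/(3π)) θ.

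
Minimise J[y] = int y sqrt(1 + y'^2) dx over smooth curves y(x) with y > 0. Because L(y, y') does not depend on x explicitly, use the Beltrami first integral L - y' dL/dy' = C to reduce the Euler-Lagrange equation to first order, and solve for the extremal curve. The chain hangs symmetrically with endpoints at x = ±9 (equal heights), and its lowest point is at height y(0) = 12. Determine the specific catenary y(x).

The Lagrangian L(y, y') = y sqrt(1 + y'^2) has no explicit x dependence, so the Beltrami identity applies:
    L − y' ∂L/∂y' = C.
Compute ∂L/∂y' = y · y' / sqrt(1 + y'^2). Then
    L − y' ∂L/∂y'
    = y sqrt(1 + y'^2) − y · y'^2 / sqrt(1 + y'^2)
    = y (1 + y'^2 − y'^2) / sqrt(1 + y'^2)
    = y / sqrt(1 + y'^2) = C.
Squaring gives y^2 = C^2 (1 + y'^2), i.e.
    y'^2 = y^2 / C^2 − 1.
Separating variables,
    dy / sqrt(y^2 − C^2) = dx / C,
and integrating gives arccosh(y / C) = (x − a)/C, so
    y(x) = C cosh((x − a)/C),
the catenary. The constants C and a are fixed by the two endpoint conditions (and, for the hanging-chain problem, the length constraint selects C).
Now fit the given data. The endpoints x = ±9 are symmetric at equal height, so the catenary is even about its minimum: a = 0 and y(x) = C cosh(x/C). The lowest point is y(0) = C cosh(0) = C, and we are told y(0) = 12, so C = 12. Therefore
    y(x) = 12 cosh(x/12),
and at the endpoints
    y(±9) = 12 cosh(9/12).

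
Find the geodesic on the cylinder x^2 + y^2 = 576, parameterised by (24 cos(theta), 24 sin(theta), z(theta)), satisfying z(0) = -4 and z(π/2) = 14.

Parameterise the cylinder of radius R = 24 as
    r(θ) = (24 cos θ, 24 sin θ, z(θ)).
The arc-length element is
    ds = sqrt(576 + (dz/dθ)^2) dθ,
so the Lagrangian is L = sqrt(576 + z'^2).
L depends on z' only, not on z or θ, so ∂L/∂z = 0 and
    ∂L/∂z' = z' / sqrt(576 + z'^2).
The Euler-Lagrange equation gives
    d/dθ( z' / sqrt(576 + z'^2) ) = 0,
so z' is constant. Integrating once:
    z(θ) = a θ + b,
a helix on the cylinder (a straight line when the cylinder is unrolled). The constants a, b are determined by the endpoint conditions.
With endpoint conditions z(0) = -4 and z(π/2) = 14: from z(0) = b we get b = -4, and a·π/2 + -4 = 14 gives a = 36/π, so
    z(θ) = (36/π) θ − 4.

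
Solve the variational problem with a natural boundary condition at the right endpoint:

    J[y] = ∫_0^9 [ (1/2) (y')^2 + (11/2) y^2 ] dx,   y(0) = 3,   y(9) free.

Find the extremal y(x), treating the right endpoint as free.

The Lagrangian L = (1/2) (y')^2 + (11/2) y^2 gives
    ∂L/∂y = 11 y,   ∂L/∂y' = y'.
Euler-Lagrange: y'' − 11 y = 0.
With k = sqrt(11), the general solution is
    y(x) = A cosh(sqrt(11) x) + B sinh(sqrt(11) x).
Fixed left endpoint y(0) = 3 ⇒ A = 3.
The right endpoint x = 9 is free, so the natural (transversality) condition is ∂L/∂y' |_{x=9} = 0, i.e. y'(9) = 0.
Compute y'(x) = A k sinh(k x) + B k cosh(k x), so
    y'(9) = A k sinh(k·9) + B k cosh(k·9) = 0
    ⇒ B = −A tanh(k·9) = − 3 tanh(sqrt(11)·9).
Therefore the extremal is
    y(x) = 3 cosh(sqrt(11) x) − 3 tanh(sqrt(11)·9) sinh(sqrt(11) x).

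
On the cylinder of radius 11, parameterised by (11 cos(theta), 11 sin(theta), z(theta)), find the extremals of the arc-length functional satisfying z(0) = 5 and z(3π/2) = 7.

Parameterise the cylinder of radius R = 11 as
    r(θ) = (11 cos θ, 11 sin θ, z(θ)).
The arc-length element is
    ds = sqrt(121 + (dz/dθ)^2) dθ,
so the Lagrangian is L = sqrt(121 + z'^2).
L depends on z' only, not on z or θ, so ∂L/∂z = 0 and
    ∂L/∂z' = z' / sqrt(121 + z'^2).
The Euler-Lagrange equation gives
    d/dθ( z' / sqrt(121 + z'^2) ) = 0,
so z' is constant. Integrating once:
    z(θ) = a θ + b,
a helix on the cylinder (a straight line when the cylinder is unrolled). The constants a, b are determined by the endpoint conditions.
With endpoint conditions z(0) = 5 and z(3π/2) = 7: from z(0) = b we get b = 5, and a·3π/2 + 5 = 7 gives a = 4/(3π), so
    z(θ) = (4/(3π)) θ + 5.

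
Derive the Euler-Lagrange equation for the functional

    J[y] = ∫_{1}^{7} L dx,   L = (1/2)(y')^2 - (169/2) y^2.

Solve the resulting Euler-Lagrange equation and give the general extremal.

The Lagrangian is L = (1/2)(y')^2 - (169/2) y^2.
∂L/∂y = -169y.
∂L/∂y' = y'.
The Euler-Lagrange equation d/dx(∂L/∂y') − ∂L/∂y = 0 becomes:
    y'' + 169 y = 0
General solution: y(x) = A sin(13x) + B cos(13x), where A and B are arbitrary constants fixed by the endpoint conditions.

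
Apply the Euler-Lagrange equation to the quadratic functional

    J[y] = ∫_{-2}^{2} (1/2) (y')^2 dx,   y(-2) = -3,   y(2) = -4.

The Lagrangian is L = (1/2) (y')^2.
Compute ∂L/∂y = 0, ∂L/∂y' = y'.
The Euler-Lagrange equation d/dx(∂L/∂y') − ∂L/∂y = 0 reduces to
    y'' = 0.
Its general solution is
    y(x) = A x + B,
with A, B fixed by the endpoint conditions.
Applying the endpoint conditions y(-2) = -3 and y(2) = -4: solve A·-2 + B = -3 and A·2 + B = -4. Subtracting gives A(2 − -2) = -4 − -3, so A = -1/4, and B = -3 − A·-2 = -7/2. Therefore
    y(x) = (-1/4) x - 7/2.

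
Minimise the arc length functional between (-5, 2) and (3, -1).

Arc-length functional: J[y] = ∫ sqrt(1 + (y')^2) dx.
Lagrangian L = sqrt(1 + (y')^2) has no explicit y dependence, so ∂L/∂y = 0 and the Euler-Lagrange equation gives
    d/dx( y' / sqrt(1 + (y')^2) ) = 0  ⇒  y' / sqrt(1 + (y')^2) = const.
Hence y' is constant, so y(x) is affine.
Fitting the endpoints (-5, 2) and (3, -1):
    slope m = ((-1) − 2) / (3 − (-5)) = -3/8,
    intercept c = 2 − m·(-5) = 1/8.
Extremal: y(x) = (-3/8) x + 1/8.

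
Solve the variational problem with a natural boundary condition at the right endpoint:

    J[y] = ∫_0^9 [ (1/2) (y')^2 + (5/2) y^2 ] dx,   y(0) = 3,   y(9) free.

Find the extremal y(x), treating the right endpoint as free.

The Lagrangian L = (1/2) (y')^2 + (5/2) y^2 gives
    ∂L/∂y = 5 y,   ∂L/∂y' = y'.
Euler-Lagrange: y'' − 5 y = 0.
With k = sqrt(5), the general solution is
    y(x) = A cosh(sqrt(5) x) + B sinh(sqrt(5) x).
Fixed left endpoint y(0) = 3 ⇒ A = 3.
The right endpoint x = 9 is free, so the natural (transversality) condition is ∂L/∂y' |_{x=9} = 0, i.e. y'(9) = 0.
Compute y'(x) = A k sinh(k x) + B k cosh(k x), so
    y'(9) = A k sinh(k·9) + B k cosh(k·9) = 0
    ⇒ B = −A tanh(k·9) = − 3 tanh(sqrt(5)·9).
Therefore the extremal is
    y(x) = 3 cosh(sqrt(5) x) − 3 tanh(sqrt(5)·9) sinh(sqrt(5) x).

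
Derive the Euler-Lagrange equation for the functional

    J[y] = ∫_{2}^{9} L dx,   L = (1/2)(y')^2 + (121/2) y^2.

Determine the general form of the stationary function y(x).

The Lagrangian is L = (1/2)(y')^2 + (121/2) y^2.
∂L/∂y = 121y.
∂L/∂y' = y'.
The Euler-Lagrange equation d/dx(∂L/∂y') − ∂L/∂y = 0 becomes:
    y'' - 121 y = 0
General solution: y(x) = A e^(11x) + B e^(-11x), where A and B are arbitrary constants fixed by the endpoint conditions.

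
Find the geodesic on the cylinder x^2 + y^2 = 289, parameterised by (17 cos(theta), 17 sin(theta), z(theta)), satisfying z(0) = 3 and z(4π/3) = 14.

Parameterise the cylinder of radius R = 17 as
    r(θ) = (17 cos θ, 17 sin θ, z(θ)).
The arc-length element is
    ds = sqrt(289 + (dz/dθ)^2) dθ,
so the Lagrangian is L = sqrt(289 + z'^2).
L depends on z' only, not on z or θ, so ∂L/∂z = 0 and
    ∂L/∂z' = z' / sqrt(289 + z'^2).
The Euler-Lagrange equation gives
    d/dθ( z' / sqrt(289 + z'^2) ) = 0,
so z' is constant. Integrating once:
    z(θ) = a θ + b,
a helix on the cylinder (a straight line when the cylinder is unrolled). The constants a, b are determined by the endpoint conditions.
With endpoint conditions z(0) = 3 and z(4π/3) = 14: from z(0) = b we get b = 3, and a·4π/3 + 3 = 14 gives a = 33/(4π), so
    z(θ) = (33/(4π)) θ + 3.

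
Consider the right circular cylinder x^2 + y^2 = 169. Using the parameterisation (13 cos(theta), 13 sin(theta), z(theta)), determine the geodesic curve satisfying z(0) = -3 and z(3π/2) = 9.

Parameterise the cylinder of radius R = 13 as
    r(θ) = (13 cos θ, 13 sin θ, z(θ)).
The arc-length element is
    ds = sqrt(169 + (dz/dθ)^2) dθ,
so the Lagrangian is L = sqrt(169 + z'^2).
L depends on z' only, not on z or θ, so ∂L/∂z = 0 and
    ∂L/∂z' = z' / sqrt(169 + z'^2).
The Euler-Lagrange equation gives
    d/dθ( z' / sqrt(169 + z'^2) ) = 0,
so z' is constant. Integrating once:
    z(θ) = a θ + b,
a helix on the cylinder (a straight line when the cylinder is unrolled). The constants a, b are determined by the endpoint conditions.
With endpoint conditions z(0) = -3 and z(3π/2) = 9: from z(0) = b we get b = -3, and a·3π/2 + -3 = 9 gives a = 8/π, so
    z(θ) = (8/π) θ − 3.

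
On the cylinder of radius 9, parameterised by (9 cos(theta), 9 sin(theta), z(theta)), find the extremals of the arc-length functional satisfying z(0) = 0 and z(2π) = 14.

Parameterise the cylinder of radius R = 9 as
    r(θ) = (9 cos θ, 9 sin θ, z(θ)).
The arc-length element is
    ds = sqrt(81 + (dz/dθ)^2) dθ,
so the Lagrangian is L = sqrt(81 + z'^2).
L depends on z' only, not on z or θ, so ∂L/∂z = 0 and
    ∂L/∂z' = z' / sqrt(81 + z'^2).
The Euler-Lagrange equation gives
    d/dθ( z' / sqrt(81 + z'^2) ) = 0,
so z' is constant. Integrating once:
    z(θ) = a θ + b,
a helix on the cylinder (a straight line when the cylinder is unrolled). The constants a, b are determined by the endpoint conditions.
With endpoint conditions z(0) = 0 and z(2π) = 14: from z(0) = b we get b = 0, and a·2π + 0 = 14 gives a = 7/π, so
    z(θ) = (7/π) θ.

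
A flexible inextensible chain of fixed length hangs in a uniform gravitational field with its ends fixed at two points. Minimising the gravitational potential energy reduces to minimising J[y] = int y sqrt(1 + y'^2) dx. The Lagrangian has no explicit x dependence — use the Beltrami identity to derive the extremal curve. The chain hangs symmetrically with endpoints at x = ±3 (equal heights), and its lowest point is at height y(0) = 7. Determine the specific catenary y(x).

The Lagrangian L(y, y') = y sqrt(1 + y'^2) has no explicit x dependence, so the Beltrami identity applies:
    L − y' ∂L/∂y' = C.
Compute ∂L/∂y' = y · y' / sqrt(1 + y'^2). Then
    L − y' ∂L/∂y'
    = y sqrt(1 + y'^2) − y · y'^2 / sqrt(1 + y'^2)
    = y (1 + y'^2 − y'^2) / sqrt(1 + y'^2)
    = y / sqrt(1 + y'^2) = C.
Squaring gives y^2 = C^2 (1 + y'^2), i.e.
    y'^2 = y^2 / C^2 − 1.
Separating variables,
    dy / sqrt(y^2 − C^2) = dx / C,
and integrating gives arccosh(y / C) = (x − a)/C, so
    y(x) = C cosh((x − a)/C),
the catenary. The constants C and a are fixed by the two endpoint conditions (and, for the hanging-chain problem, the length constraint selects C).
Now fit the given data. The endpoints x = ±3 are symmetric at equal height, so the catenary is even about its minimum: a = 0 and y(x) = C cosh(x/C). The lowest point is y(0) = C cosh(0) = C, and we are told y(0) = 7, so C = 7. Therefore
    y(x) = 7 cosh(x/7),
and at the endpoints
    y(±3) = 7 cosh(3/7).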